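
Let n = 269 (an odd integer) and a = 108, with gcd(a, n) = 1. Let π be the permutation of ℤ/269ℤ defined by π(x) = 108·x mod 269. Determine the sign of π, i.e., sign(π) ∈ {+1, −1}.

Orbit of 111 under x↦108x: [111, 152, 7, 218, 141, 164, 227]… (length divides ord_269(108)).
Decompose π into cycles: lengths [268, 1] (2 cycles, including the fixed point 0).
sign(π) = (−1)^{n − #cycles} = (−1)^{269−2} = (−1)^267 = -1.

-1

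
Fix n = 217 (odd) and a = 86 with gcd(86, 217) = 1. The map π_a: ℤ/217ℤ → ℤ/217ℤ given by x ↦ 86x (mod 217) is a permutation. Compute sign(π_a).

-1

Start at x=198: 198 → 102 → 92 → 100 → 137 → 64 → 79 → … (one orbit).
Cycle type of π: 30×7 + 3×2 + 1; total 10 cycles.
10 cycles on 217: each ℓ→(−1)^(ℓ−1), product (−1)^207 = -1.
Via Zolotarev, sign(π_{86}) = (86|217) = -1.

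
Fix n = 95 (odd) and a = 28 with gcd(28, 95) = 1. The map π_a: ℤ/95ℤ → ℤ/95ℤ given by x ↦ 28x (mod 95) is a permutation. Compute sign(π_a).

-1

Trace 43: π^k(43) = [43, 64, 82, 16, 68, 4, 17] for k=0..6.
Cycle type of π: 36×2 + 9×2 + 4 + 1; total 6 cycles.
6 cycles on 95: each ℓ→(−1)^(ℓ−1), product (−1)^89 = -1.
Zolotarev: (28|95) = -1, matching the cycle-count sign.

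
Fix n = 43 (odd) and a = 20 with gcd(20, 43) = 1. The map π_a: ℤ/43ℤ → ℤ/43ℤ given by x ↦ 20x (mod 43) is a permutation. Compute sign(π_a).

-1

Start at x=33: 33 → 15 → 42 → 23 → 30 → 41 → 3 → … (one orbit).
π_20 has 2 disjoint cycles with lengths [42, 1] on {0,…,42}.
Σ(ℓ_i−1) = 43−2 = 41; sign = (−1)^41 = -1.
(20|43)_J = -1 (Zolotarev's lemma cross-check).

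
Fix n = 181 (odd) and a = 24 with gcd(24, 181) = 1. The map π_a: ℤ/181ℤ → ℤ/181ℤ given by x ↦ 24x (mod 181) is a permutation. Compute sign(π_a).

-1

Start at x=94: 94 → 84 → 25 → 57 → 101 → 71 → 75 → … (one orbit).
Cycle type of π: 180 + 1; total 2 cycles.
With 2 cycles on 181 points, sign = (−1)^{181−2} = -1.
Check: (24/181) = -1 by Zolotarev.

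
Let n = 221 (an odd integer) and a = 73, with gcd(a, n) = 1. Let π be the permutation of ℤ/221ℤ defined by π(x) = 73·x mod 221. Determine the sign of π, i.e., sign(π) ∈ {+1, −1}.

+1

Trace 25: π^k(25) = [25, 57, 183, 99, 155, 44, 118] for k=0..6.
π_73 has 17 disjoint cycles with lengths [16, 16, 16, 16, 16, 16, 16, 16, 16, 16, 16, 16, 16, 4, 4, 4, 1] on {0,…,220}.
sign(π) = (−1)^{n − #cycles} = (−1)^{221−17} = (−1)^204 = +1.
The Jacobi symbol (73|221) = +1 (Zolotarev) agrees.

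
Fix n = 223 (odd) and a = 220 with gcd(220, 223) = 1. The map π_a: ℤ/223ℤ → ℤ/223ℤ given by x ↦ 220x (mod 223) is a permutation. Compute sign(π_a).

Start at x=81: 81 → 203 → 60 → 43 → 94 → 164 → 177 → … (one orbit).
The orbit structure of x ↦ 220x mod 223: 3 orbits of sizes [111, 111, 1].
n − c = 223 − 3 = 220; sign = (−1)^220 = +1.

+1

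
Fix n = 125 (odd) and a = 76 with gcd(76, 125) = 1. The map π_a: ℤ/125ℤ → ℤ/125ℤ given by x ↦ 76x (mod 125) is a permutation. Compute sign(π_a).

+1

Orbit of 26 under x↦76x: [26, 101, 51, 1, 76]… (length divides ord_125(76)).
Decompose π into cycles: lengths [5, 5, 5, 5, 5, 5, 5, 5, 5, 5, 5, 5, 5, 5, 5, 5, 5, 5, 5, 5, 1, 1, 1, 1, 1, 1, 1, 1, 1, 1, 1, 1, 1, 1, 1, 1, 1, 1, 1, 1, 1, 1, 1, 1, 1] (45 cycles, including the fixed point 0).
n − c = 125 − 45 = 80; sign = (−1)^80 = +1.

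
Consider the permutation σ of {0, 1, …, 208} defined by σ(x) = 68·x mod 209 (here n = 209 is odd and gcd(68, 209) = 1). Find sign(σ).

Start at x=1: 1 → 68 → 26 → 96 → 49 → 197 → 20 → … (one orbit).
Cycle lengths of π_68 on ℤ/209ℤ: [30, 30, 30, 30, 30, 30, 10, 3, 3, 3, 3, 3, 3, 1]; 14 cycles in total.
sign(π) = (−1)^{n − #cycles} = (−1)^{209−14} = (−1)^195 = -1.
The Jacobi symbol (68|209) = -1 (Zolotarev) agrees.

-1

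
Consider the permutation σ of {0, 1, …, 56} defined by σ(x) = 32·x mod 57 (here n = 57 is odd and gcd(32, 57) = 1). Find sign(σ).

+1

Trace 41: π^k(41) = [41, 1, 32, 55, 50, 4, 14] for k=0..6.
Cycle lengths of π_32 on ℤ/57ℤ: [18, 18, 18, 2, 1]; 5 cycles in total.
5 cycles on 57: each ℓ→(−1)^(ℓ−1), product (−1)^52 = +1.
The Jacobi symbol (32|57) = +1 (Zolotarev) agrees.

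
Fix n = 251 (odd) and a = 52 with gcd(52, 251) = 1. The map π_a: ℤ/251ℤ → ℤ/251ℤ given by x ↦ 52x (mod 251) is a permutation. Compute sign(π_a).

Start at x=249: 249 → 147 → 114 → 155 → 28 → 201 → 161 → … (one orbit).
Cycle lengths of π_52 on ℤ/251ℤ: [125, 125, 1]; 3 cycles in total.
n − c = 251 − 3 = 248; sign = (−1)^248 = +1.
Zolotarev: (52|251) = +1, matching the cycle-count sign.

+1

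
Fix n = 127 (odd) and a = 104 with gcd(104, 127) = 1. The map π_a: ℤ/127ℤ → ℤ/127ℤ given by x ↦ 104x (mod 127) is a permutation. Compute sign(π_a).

Trace 26: π^k(26) = [26, 37, 38, 15, 36, 61, 121] for k=0..6.
Cycle type of π: 63×2 + 1; total 3 cycles.
Σ(ℓ_i−1) = 127−3 = 124; sign = (−1)^124 = +1.

+1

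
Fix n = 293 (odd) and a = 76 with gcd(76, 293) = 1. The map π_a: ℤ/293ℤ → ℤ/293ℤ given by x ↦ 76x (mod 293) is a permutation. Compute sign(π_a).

-1

Trace 137: π^k(137) = [137, 157, 212, 290, 65, 252, 107] for k=0..6.
π_76 has 2 disjoint cycles with lengths [292, 1] on {0,…,292}.
Σ(ℓ_i−1) = 293−2 = 291; sign = (−1)^291 = -1.
Via Zolotarev, sign(π_{76}) = (76|293) = -1.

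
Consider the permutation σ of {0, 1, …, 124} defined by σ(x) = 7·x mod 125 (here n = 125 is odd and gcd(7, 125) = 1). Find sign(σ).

-1

Orbit of 26 under x↦7x: [26, 57, 24, 43, 51, 107, 124]… (length divides ord_125(7)).
The orbit structure of x ↦ 7x mod 125: 12 orbits of sizes [20, 20, 20, 20, 20, 4, 4, 4, 4, 4, 4, 1].
n − c = 125 − 12 = 113; sign = (−1)^113 = -1.
Zolotarev: (7|125) = -1, matching the cycle-count sign.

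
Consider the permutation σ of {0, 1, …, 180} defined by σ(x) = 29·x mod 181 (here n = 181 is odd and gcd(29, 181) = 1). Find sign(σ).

Start at x=48: 48 → 125 → 5 → 145 → 42 → 132 → 27 → … (one orbit).
13 cycles of lengths [15, 15, 15, 15, 15, 15, 15, 15, 15, 15, 15, 15, 1].
Σ(ℓ_i−1) = 181−13 = 168; sign = (−1)^168 = +1.
Check: (29/181) = +1 by Zolotarev.

+1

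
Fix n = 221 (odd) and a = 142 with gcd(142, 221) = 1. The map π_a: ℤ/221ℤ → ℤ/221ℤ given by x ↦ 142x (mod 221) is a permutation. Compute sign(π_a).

Trace 53: π^k(53) = [53, 12, 157, 194, 144, 116, 118] for k=0..6.
Decompose π into cycles: lengths [16, 16, 16, 16, 16, 16, 16, 16, 16, 16, 16, 16, 16, 2, 2, 2, 2, 2, 2, 1] (20 cycles, including the fixed point 0).
Σ(ℓ_i−1) = 221−20 = 201; sign = (−1)^201 = -1.
Check: (142/221) = -1 by Zolotarev.

-1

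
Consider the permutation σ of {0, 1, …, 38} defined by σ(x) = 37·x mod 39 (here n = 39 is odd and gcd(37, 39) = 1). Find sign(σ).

Orbit of 25 under x↦37x: [25, 28, 22, 34, 10, 19, 1]… (length divides ord_39(37)).
π_37 has 6 disjoint cycles with lengths [12, 12, 12, 1, 1, 1] on {0,…,38}.
39 − 6 = 33 transpositions; sign(π) = (−1)^33 = -1.

-1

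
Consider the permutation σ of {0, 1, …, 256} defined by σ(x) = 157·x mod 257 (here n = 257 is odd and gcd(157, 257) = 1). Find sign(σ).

Start at x=248: 248 → 129 → 207 → 117 → 122 → 136 → 21 → … (one orbit).
Cycle lengths of π_157 on ℤ/257ℤ: [128, 128, 1]; 3 cycles in total.
With 3 cycles on 257 points, sign = (−1)^{257−3} = +1.
Check: (157/257) = +1 by Zolotarev.

+1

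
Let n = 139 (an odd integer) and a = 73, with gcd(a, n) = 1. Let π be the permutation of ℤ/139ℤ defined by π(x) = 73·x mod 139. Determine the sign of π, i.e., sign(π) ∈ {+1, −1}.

-1

Orbit of 78 under x↦73x: [78, 134, 52, 43, 81, 75, 54]… (length divides ord_139(73)).
Cycle type of π: 138 + 1; total 2 cycles.
n − c = 139 − 2 = 137; sign = (−1)^137 = -1.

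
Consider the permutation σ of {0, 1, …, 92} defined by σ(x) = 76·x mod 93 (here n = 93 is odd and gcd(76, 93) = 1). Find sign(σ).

Orbit of 49 under x↦76x: [49, 4, 25, 40, 64, 28, 82]… (length divides ord_93(76)).
The orbit structure of x ↦ 76x mod 93: 9 orbits of sizes [15, 15, 15, 15, 15, 15, 1, 1, 1].
With 9 cycles on 93 points, sign = (−1)^{93−9} = +1.

+1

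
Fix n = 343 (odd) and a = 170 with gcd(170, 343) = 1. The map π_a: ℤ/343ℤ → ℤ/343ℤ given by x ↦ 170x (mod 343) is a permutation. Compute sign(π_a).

+1

Trace 141: π^k(141) = [141, 303, 60, 253, 135, 312, 218] for k=0..6.
7 cycles of lengths [147, 147, 21, 21, 3, 3, 1].
7 cycles on 343: each ℓ→(−1)^(ℓ−1), product (−1)^336 = +1.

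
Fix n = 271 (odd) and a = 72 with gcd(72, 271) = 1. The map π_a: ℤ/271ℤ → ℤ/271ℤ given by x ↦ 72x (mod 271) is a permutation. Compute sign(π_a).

Trace 80: π^k(80) = [80, 69, 90, 247, 169, 244, 224] for k=0..6.
7 cycles of lengths [45, 45, 45, 45, 45, 45, 1].
n − c = 271 − 7 = 264; sign = (−1)^264 = +1.
Check: (72/271) = +1 by Zolotarev.

+1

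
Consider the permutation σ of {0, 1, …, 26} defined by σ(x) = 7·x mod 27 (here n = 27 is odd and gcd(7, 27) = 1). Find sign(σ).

+1

Trace 19: π^k(19) = [19, 25, 13, 10, 16, 4, 1] for k=0..6.
Cycle lengths of π_7 on ℤ/27ℤ: [9, 9, 3, 3, 1, 1, 1]; 7 cycles in total.
With 7 cycles on 27 points, sign = (−1)^{27−7} = +1.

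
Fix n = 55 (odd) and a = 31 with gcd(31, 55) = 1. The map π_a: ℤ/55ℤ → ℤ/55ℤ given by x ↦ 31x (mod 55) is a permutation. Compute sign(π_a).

+1

Start at x=36: 36 → 16 → 1 → 31 → 26 → 36 (one orbit).
Cycle lengths of π_31 on ℤ/55ℤ: [5, 5, 5, 5, 5, 5, 5, 5, 5, 5, 1, 1, 1, 1, 1]; 15 cycles in total.
Σ(ℓ_i−1) = 55−15 = 40; sign = (−1)^40 = +1.
The Jacobi symbol (31|55) = +1 (Zolotarev) agrees.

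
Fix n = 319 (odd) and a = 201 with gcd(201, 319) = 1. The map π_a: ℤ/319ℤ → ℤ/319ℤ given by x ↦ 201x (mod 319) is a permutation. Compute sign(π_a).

Start at x=12: 12 → 179 → 251 → 49 → 279 → 254 → 14 → … (one orbit).
π_201 has 6 disjoint cycles with lengths [140, 140, 28, 5, 5, 1] on {0,…,318}.
sign(π) = (−1)^{n − #cycles} = (−1)^{319−6} = (−1)^313 = -1.
Via Zolotarev, sign(π_{201}) = (201|319) = -1.

-1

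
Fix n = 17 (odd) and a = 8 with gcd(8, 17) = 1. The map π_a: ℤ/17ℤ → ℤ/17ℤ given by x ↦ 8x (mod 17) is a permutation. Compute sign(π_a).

Orbit of 1 under x↦8x: [1, 8, 13, 2, 16, 9, 4]… (length divides ord_17(8)).
3 cycles of lengths [8, 8, 1].
sign(π) = (−1)^{n − #cycles} = (−1)^{17−3} = (−1)^14 = +1.
(8|17)_J = +1 (Zolotarev's lemma cross-check).

+1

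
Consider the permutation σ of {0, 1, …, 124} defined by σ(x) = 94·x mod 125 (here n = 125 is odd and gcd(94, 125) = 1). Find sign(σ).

+1

Start at x=114: 114 → 91 → 54 → 76 → 19 → 36 → 9 → … (one orbit).
Decompose π into cycles: lengths [50, 50, 10, 10, 2, 2, 1] (7 cycles, including the fixed point 0).
125 − 7 = 118 transpositions; sign(π) = (−1)^118 = +1.
Check: (94/125) = +1 by Zolotarev.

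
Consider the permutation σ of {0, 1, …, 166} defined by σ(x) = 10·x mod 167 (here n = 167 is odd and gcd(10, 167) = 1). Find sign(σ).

Orbit of 82 under x↦10x: [82, 152, 17, 3, 30, 133, 161]… (length divides ord_167(10)).
The orbit structure of x ↦ 10x mod 167: 2 orbits of sizes [166, 1].
sign(π) = (−1)^{n − #cycles} = (−1)^{167−2} = (−1)^165 = -1.

-1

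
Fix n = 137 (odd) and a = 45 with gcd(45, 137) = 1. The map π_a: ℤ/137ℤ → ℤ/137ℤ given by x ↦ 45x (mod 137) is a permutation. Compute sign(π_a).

-1

Trace 21: π^k(21) = [21, 123, 55, 9, 131, 4, 43] for k=0..6.
The orbit structure of x ↦ 45x mod 137: 2 orbits of sizes [136, 1].
n − c = 137 − 2 = 135; sign = (−1)^135 = -1.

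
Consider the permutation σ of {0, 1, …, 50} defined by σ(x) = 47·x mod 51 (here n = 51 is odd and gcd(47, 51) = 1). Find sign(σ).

Start at x=16: 16 → 38 → 1 → 47 → 16 (one orbit).
The orbit structure of x ↦ 47x mod 51: 14 orbits of sizes [4, 4, 4, 4, 4, 4, 4, 4, 4, 4, 4, 4, 2, 1].
51 − 14 = 37 transpositions; sign(π) = (−1)^37 = -1.

-1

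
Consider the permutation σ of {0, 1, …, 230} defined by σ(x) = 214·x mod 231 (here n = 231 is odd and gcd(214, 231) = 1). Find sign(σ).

+1

Orbit of 163 under x↦214x: [163, 1, 214, 58, 169, 130, 100]… (length divides ord_231(214)).
π_214 has 27 disjoint cycles with lengths [15, 15, 15, 15, 15, 15, 15, 15, 15, 15, 15, 15, 5, 5, 5, 5, 5, 5, 3, 3, 3, 3, 3, 3, 1, 1, 1] on {0,…,230}.
With 27 cycles on 231 points, sign = (−1)^{231−27} = +1.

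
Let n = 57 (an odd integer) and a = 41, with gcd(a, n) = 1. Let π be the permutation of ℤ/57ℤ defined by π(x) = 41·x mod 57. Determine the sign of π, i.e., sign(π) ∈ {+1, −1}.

Start at x=53: 53 → 7 → 2 → 25 → 56 → 16 → 29 → … (one orbit).
π_41 has 5 disjoint cycles with lengths [18, 18, 18, 2, 1] on {0,…,56}.
sign(π) = (−1)^{n − #cycles} = (−1)^{57−5} = (−1)^52 = +1.
The Jacobi symbol (41|57) = +1 (Zolotarev) agrees.

+1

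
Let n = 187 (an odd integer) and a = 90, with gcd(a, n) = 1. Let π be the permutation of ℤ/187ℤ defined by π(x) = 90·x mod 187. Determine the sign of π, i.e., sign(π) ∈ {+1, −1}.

Orbit of 46 under x↦90x: [46, 26, 96, 38, 54, 185, 7]… (length divides ord_187(90)).
Cycle type of π: 80×2 + 16 + 10 + 1; total 5 cycles.
187 − 5 = 182 transpositions; sign(π) = (−1)^182 = +1.
Check: (90/187) = +1 by Zolotarev.

+1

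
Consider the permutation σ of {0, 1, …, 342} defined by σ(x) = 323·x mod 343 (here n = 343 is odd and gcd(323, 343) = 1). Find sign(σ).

Start at x=64: 64 → 92 → 218 → 99 → 78 → 155 → 330 → … (one orbit).
The orbit structure of x ↦ 323x mod 343: 19 orbits of sizes [49, 49, 49, 49, 49, 49, 7, 7, 7, 7, 7, 7, 1, 1, 1, 1, 1, 1, 1].
343 − 19 = 324 transpositions; sign(π) = (−1)^324 = +1.

+1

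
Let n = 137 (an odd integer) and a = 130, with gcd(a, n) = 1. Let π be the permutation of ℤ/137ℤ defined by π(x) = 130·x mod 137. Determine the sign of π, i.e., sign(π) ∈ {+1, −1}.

+1

Trace 130: π^k(130) = [130, 49, 68, 72, 44, 103, 101] for k=0..6.
Cycle lengths of π_130 on ℤ/137ℤ: [68, 68, 1]; 3 cycles in total.
3 cycles on 137: each ℓ→(−1)^(ℓ−1), product (−1)^134 = +1.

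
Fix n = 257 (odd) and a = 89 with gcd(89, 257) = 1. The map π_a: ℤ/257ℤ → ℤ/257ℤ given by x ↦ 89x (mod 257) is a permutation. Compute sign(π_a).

Orbit of 137 under x↦89x: [137, 114, 123, 153, 253, 158, 184]… (length divides ord_257(89)).
3 cycles of lengths [128, 128, 1].
Σ(ℓ_i−1) = 257−3 = 254; sign = (−1)^254 = +1.

+1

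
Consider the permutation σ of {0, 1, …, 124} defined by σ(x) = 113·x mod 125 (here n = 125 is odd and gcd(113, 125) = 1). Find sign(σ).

-1

Trace 124: π^k(124) = [124, 12, 106, 103, 14, 82, 16] for k=0..6.
4 cycles of lengths [100, 20, 4, 1].
125 − 4 = 121 transpositions; sign(π) = (−1)^121 = -1.
Check: (113/125) = -1 by Zolotarev.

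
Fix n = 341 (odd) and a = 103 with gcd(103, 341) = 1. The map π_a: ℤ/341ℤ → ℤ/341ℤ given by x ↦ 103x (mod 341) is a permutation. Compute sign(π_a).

Orbit of 47 under x↦103x: [47, 67, 81, 159, 9, 245, 1]… (length divides ord_341(103)).
25 cycles of lengths [15, 15, 15, 15, 15, 15, 15, 15, 15, 15, 15, 15, 15, 15, 15, 15, 15, 15, 15, 15, 15, 15, 5, 5, 1].
341 − 25 = 316 transpositions; sign(π) = (−1)^316 = +1.
Check: (103/341) = +1 by Zolotarev.

+1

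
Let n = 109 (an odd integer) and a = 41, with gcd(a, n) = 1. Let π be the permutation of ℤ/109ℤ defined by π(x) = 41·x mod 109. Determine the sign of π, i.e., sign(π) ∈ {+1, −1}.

-1

Start at x=108: 108 → 68 → 63 → 76 → 64 → 8 → 1 → … (one orbit).
Cycle type of π: 12×9 + 1; total 10 cycles.
sign(π) = (−1)^{n − #cycles} = (−1)^{109−10} = (−1)^99 = -1.
Via Zolotarev, sign(π_{41}) = (41|109) = -1.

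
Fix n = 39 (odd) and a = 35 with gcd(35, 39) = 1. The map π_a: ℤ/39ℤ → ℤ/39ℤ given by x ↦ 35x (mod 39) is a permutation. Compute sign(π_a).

Trace 16: π^k(16) = [16, 14, 22, 29, 1, 35] for k=0..5.
Decompose π into cycles: lengths [6, 6, 6, 6, 3, 3, 3, 3, 2, 1] (10 cycles, including the fixed point 0).
n − c = 39 − 10 = 29; sign = (−1)^29 = -1.
(35|39)_J = -1 (Zolotarev's lemma cross-check).

-1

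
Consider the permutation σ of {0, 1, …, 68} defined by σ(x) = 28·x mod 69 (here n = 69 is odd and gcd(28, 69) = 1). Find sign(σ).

-1

Trace 31: π^k(31) = [31, 40, 16, 34, 55, 22, 64] for k=0..6.
Decompose π into cycles: lengths [22, 22, 22, 1, 1, 1] (6 cycles, including the fixed point 0).
n − c = 69 − 6 = 63; sign = (−1)^63 = -1.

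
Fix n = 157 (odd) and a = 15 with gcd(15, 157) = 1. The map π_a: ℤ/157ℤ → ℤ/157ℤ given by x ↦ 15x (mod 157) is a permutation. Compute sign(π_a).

Start at x=99: 99 → 72 → 138 → 29 → 121 → 88 → 64 → … (one orbit).
The orbit structure of x ↦ 15x mod 157: 2 orbits of sizes [156, 1].
157 − 2 = 155 transpositions; sign(π) = (−1)^155 = -1.

-1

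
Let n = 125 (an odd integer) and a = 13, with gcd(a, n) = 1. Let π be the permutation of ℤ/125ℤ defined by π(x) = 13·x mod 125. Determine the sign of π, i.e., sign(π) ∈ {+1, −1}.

Orbit of 94 under x↦13x: [94, 97, 11, 18, 109, 42, 46]… (length divides ord_125(13)).
4 cycles of lengths [100, 20, 4, 1].
4 cycles on 125: each ℓ→(−1)^(ℓ−1), product (−1)^121 = -1.

-1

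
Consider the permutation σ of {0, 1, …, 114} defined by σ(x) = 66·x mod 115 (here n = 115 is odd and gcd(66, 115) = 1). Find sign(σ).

-1

Trace 111: π^k(111) = [111, 81, 56, 16, 21, 6, 51] for k=0..6.
Cycle type of π: 22×5 + 1×5; total 10 cycles.
Σ(ℓ_i−1) = 115−10 = 105; sign = (−1)^105 = -1.
Via Zolotarev, sign(π_{66}) = (66|115) = -1.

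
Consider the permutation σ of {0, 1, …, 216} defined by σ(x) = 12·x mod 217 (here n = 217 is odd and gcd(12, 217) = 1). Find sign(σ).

+1

Orbit of 18 under x↦12x: [18, 216, 205, 73, 8, 96, 67]… (length divides ord_217(12)).
Cycle lengths of π_12 on ℤ/217ℤ: [30, 30, 30, 30, 30, 30, 30, 6, 1]; 9 cycles in total.
217 − 9 = 208 transpositions; sign(π) = (−1)^208 = +1.
The Jacobi symbol (12|217) = +1 (Zolotarev) agrees.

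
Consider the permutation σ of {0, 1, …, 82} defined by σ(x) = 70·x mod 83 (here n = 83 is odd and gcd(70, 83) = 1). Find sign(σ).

+1

Start at x=21: 21 → 59 → 63 → 11 → 23 → 33 → 69 → … (one orbit).
π_70 has 3 disjoint cycles with lengths [41, 41, 1] on {0,…,82}.
3 cycles on 83: each ℓ→(−1)^(ℓ−1), product (−1)^80 = +1.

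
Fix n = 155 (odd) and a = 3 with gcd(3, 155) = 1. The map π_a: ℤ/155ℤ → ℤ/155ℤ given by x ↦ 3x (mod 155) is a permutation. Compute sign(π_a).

Orbit of 53 under x↦3x: [53, 4, 12, 36, 108, 14, 42]… (length divides ord_155(3)).
Cycle lengths of π_3 on ℤ/155ℤ: [60, 60, 30, 4, 1]; 5 cycles in total.
5 cycles on 155: each ℓ→(−1)^(ℓ−1), product (−1)^150 = +1.

+1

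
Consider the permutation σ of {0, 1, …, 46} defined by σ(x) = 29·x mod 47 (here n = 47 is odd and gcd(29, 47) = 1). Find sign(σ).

-1

Orbit of 32 under x↦29x: [32, 35, 28, 13, 1, 29, 42]… (length divides ord_47(29)).
Cycle lengths of π_29 on ℤ/47ℤ: [46, 1]; 2 cycles in total.
47 − 2 = 45 transpositions; sign(π) = (−1)^45 = -1.
Via Zolotarev, sign(π_{29}) = (29|47) = -1.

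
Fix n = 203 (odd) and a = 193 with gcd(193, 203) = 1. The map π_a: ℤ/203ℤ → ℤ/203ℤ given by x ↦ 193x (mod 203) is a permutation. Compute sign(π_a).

Start at x=176: 176 → 67 → 142 → 1 → 193 → 100 → 15 → … (one orbit).
Cycle type of π: 84×2 + 28 + 3×2 + 1; total 6 cycles.
6 cycles on 203: each ℓ→(−1)^(ℓ−1), product (−1)^197 = -1.

-1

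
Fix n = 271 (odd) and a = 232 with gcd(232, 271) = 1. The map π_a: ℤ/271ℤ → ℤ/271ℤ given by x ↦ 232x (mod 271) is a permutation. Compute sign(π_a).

Start at x=171: 171 → 106 → 202 → 252 → 199 → 98 → 243 → … (one orbit).
Cycle lengths of π_232 on ℤ/271ℤ: [90, 90, 90, 1]; 4 cycles in total.
n − c = 271 − 4 = 267; sign = (−1)^267 = -1.
(232|271)_J = -1 (Zolotarev's lemma cross-check).

-1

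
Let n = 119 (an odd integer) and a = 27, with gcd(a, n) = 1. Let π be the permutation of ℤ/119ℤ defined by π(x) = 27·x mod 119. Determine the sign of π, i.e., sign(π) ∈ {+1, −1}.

Start at x=20: 20 → 64 → 62 → 8 → 97 → 1 → 27 → … (one orbit).
Decompose π into cycles: lengths [16, 16, 16, 16, 16, 16, 16, 2, 2, 2, 1] (11 cycles, including the fixed point 0).
119 − 11 = 108 transpositions; sign(π) = (−1)^108 = +1.
Check: (27/119) = +1 by Zolotarev.

+1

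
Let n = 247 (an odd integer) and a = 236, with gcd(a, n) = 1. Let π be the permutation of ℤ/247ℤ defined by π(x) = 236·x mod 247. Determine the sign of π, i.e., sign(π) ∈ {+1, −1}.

+1

Trace 240: π^k(240) = [240, 77, 141, 178, 18, 49, 202] for k=0..6.
Cycle lengths of π_236 on ℤ/247ℤ: [12, 12, 12, 12, 12, 12, 12, 12, 12, 12, 12, 12, 12, 12, 12, 12, 12, 12, 12, 6, 6, 6, 1]; 23 cycles in total.
Σ(ℓ_i−1) = 247−23 = 224; sign = (−1)^224 = +1.
Zolotarev: (236|247) = +1, matching the cycle-count sign.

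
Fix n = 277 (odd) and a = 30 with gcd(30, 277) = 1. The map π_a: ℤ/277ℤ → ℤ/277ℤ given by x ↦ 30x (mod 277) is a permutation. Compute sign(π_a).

+1

Start at x=218: 218 → 169 → 84 → 27 → 256 → 201 → 213 → … (one orbit).
π_30 has 13 disjoint cycles with lengths [23, 23, 23, 23, 23, 23, 23, 23, 23, 23, 23, 23, 1] on {0,…,276}.
With 13 cycles on 277 points, sign = (−1)^{277−13} = +1.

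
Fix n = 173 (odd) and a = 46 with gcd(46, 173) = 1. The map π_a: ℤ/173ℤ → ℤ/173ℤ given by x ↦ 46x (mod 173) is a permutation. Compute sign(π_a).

Trace 44: π^k(44) = [44, 121, 30, 169, 162, 13, 79] for k=0..6.
The orbit structure of x ↦ 46x mod 173: 2 orbits of sizes [172, 1].
With 2 cycles on 173 points, sign = (−1)^{173−2} = -1.

-1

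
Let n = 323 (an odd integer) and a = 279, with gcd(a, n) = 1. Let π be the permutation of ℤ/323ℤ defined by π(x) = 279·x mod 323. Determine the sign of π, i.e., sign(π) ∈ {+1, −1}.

+1

Trace 116: π^k(116) = [116, 64, 91, 195, 141, 256, 41] for k=0..6.
5 cycles of lengths [144, 144, 18, 16, 1].
5 cycles on 323: each ℓ→(−1)^(ℓ−1), product (−1)^318 = +1.
Check: (279/323) = +1 by Zolotarev.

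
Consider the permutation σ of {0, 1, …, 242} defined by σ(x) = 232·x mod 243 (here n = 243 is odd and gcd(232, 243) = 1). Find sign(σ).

+1

Orbit of 13 under x↦232x: [13, 100, 115, 193, 64, 25, 211]… (length divides ord_243(232)).
Cycle lengths of π_232 on ℤ/243ℤ: [81, 81, 27, 27, 9, 9, 3, 3, 1, 1, 1]; 11 cycles in total.
With 11 cycles on 243 points, sign = (−1)^{243−11} = +1.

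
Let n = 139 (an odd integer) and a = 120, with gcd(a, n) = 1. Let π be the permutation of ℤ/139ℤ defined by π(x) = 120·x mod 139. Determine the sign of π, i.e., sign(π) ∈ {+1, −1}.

Start at x=13: 13 → 31 → 106 → 71 → 41 → 55 → 67 → … (one orbit).
Decompose π into cycles: lengths [69, 69, 1] (3 cycles, including the fixed point 0).
With 3 cycles on 139 points, sign = (−1)^{139−3} = +1.

+1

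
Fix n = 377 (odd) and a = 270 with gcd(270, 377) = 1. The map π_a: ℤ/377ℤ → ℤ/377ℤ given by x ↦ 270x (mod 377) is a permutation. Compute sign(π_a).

Start at x=173: 173 → 339 → 296 → 373 → 51 → 198 → 303 → … (one orbit).
13 cycles of lengths [42, 42, 42, 42, 42, 42, 42, 42, 14, 14, 6, 6, 1].
sign(π) = (−1)^{n − #cycles} = (−1)^{377−13} = (−1)^364 = +1.

+1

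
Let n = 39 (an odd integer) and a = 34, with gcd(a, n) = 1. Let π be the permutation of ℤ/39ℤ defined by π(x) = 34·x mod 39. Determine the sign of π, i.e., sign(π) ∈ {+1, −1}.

Start at x=31: 31 → 1 → 34 → 25 → 31 (one orbit).
12 cycles of lengths [4, 4, 4, 4, 4, 4, 4, 4, 4, 1, 1, 1].
39 − 12 = 27 transpositions; sign(π) = (−1)^27 = -1.

-1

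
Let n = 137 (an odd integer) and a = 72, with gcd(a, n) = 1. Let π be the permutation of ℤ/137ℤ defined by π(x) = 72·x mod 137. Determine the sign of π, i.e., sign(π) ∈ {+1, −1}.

+1

Trace 119: π^k(119) = [119, 74, 122, 16, 56, 59, 1] for k=0..6.
Decompose π into cycles: lengths [17, 17, 17, 17, 17, 17, 17, 17, 1] (9 cycles, including the fixed point 0).
With 9 cycles on 137 points, sign = (−1)^{137−9} = +1.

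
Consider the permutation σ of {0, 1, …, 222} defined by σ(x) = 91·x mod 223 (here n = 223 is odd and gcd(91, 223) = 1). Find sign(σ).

-1

Orbit of 7 under x↦91x: [7, 191, 210, 155, 56, 190, 119]… (length divides ord_223(91)).
π_91 has 4 disjoint cycles with lengths [74, 74, 74, 1] on {0,…,222}.
Σ(ℓ_i−1) = 223−4 = 219; sign = (−1)^219 = -1.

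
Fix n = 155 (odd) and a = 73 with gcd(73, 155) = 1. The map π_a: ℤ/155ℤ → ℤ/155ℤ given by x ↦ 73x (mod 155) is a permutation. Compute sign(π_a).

Trace 59: π^k(59) = [59, 122, 71, 68, 4, 137, 81] for k=0..6.
π_73 has 5 disjoint cycles with lengths [60, 60, 30, 4, 1] on {0,…,154}.
With 5 cycles on 155 points, sign = (−1)^{155−5} = +1.
The Jacobi symbol (73|155) = +1 (Zolotarev) agrees.

+1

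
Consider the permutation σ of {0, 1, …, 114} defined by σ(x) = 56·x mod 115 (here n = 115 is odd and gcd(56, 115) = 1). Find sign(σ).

Trace 106: π^k(106) = [106, 71, 66, 16, 91, 36, 61] for k=0..6.
Decompose π into cycles: lengths [22, 22, 22, 22, 22, 1, 1, 1, 1, 1] (10 cycles, including the fixed point 0).
sign(π) = (−1)^{n − #cycles} = (−1)^{115−10} = (−1)^105 = -1.
Zolotarev: (56|115) = -1, matching the cycle-count sign.

-1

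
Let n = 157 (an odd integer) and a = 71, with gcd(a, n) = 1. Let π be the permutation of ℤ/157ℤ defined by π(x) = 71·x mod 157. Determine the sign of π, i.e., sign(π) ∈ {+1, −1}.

+1

Orbit of 93 under x↦71x: [93, 9, 11, 153, 30, 89, 39]… (length divides ord_157(71)).
Cycle lengths of π_71 on ℤ/157ℤ: [39, 39, 39, 39, 1]; 5 cycles in total.
n − c = 157 − 5 = 152; sign = (−1)^152 = +1.
Check: (71/157) = +1 by Zolotarev.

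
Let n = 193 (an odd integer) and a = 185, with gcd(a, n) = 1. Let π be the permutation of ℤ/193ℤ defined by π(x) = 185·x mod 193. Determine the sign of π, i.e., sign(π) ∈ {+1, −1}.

Start at x=190: 190 → 24 → 1 → 185 → 64 → 67 → 43 → … (one orbit).
Decompose π into cycles: lengths [32, 32, 32, 32, 32, 32, 1] (7 cycles, including the fixed point 0).
sign(π) = (−1)^{n − #cycles} = (−1)^{193−7} = (−1)^186 = +1.
Zolotarev: (185|193) = +1, matching the cycle-count sign.

+1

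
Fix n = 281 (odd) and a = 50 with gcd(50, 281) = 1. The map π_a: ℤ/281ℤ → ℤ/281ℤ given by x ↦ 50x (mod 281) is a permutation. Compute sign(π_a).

Start at x=50: 50 → 252 → 236 → 279 → 181 → 58 → 90 → … (one orbit).
9 cycles of lengths [35, 35, 35, 35, 35, 35, 35, 35, 1].
281 − 9 = 272 transpositions; sign(π) = (−1)^272 = +1.
(50|281)_J = +1 (Zolotarev's lemma cross-check).

+1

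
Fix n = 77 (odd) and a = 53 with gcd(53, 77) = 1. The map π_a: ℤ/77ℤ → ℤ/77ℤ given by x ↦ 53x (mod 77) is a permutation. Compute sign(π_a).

+1

Start at x=25: 25 → 16 → 1 → 53 → 37 → 36 → 60 → … (one orbit).
Cycle lengths of π_53 on ℤ/77ℤ: [15, 15, 15, 15, 5, 5, 3, 3, 1]; 9 cycles in total.
9 cycles on 77: each ℓ→(−1)^(ℓ−1), product (−1)^68 = +1.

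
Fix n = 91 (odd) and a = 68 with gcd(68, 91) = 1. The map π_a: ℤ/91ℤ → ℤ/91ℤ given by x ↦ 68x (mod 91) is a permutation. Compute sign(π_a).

Start at x=74: 74 → 27 → 16 → 87 → 1 → 68 → 74 (one orbit).
π_68 has 18 disjoint cycles with lengths [6, 6, 6, 6, 6, 6, 6, 6, 6, 6, 6, 6, 6, 3, 3, 3, 3, 1] on {0,…,90}.
n − c = 91 − 18 = 73; sign = (−1)^73 = -1.
The Jacobi symbol (68|91) = -1 (Zolotarev) agrees.

-1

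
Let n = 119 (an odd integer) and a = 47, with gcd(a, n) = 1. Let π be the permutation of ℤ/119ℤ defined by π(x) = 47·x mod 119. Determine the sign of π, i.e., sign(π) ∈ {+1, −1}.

Start at x=55: 55 → 86 → 115 → 50 → 89 → 18 → 13 → … (one orbit).
The orbit structure of x ↦ 47x mod 119: 14 orbits of sizes [12, 12, 12, 12, 12, 12, 12, 12, 6, 4, 4, 4, 4, 1].
Σ(ℓ_i−1) = 119−14 = 105; sign = (−1)^105 = -1.

-1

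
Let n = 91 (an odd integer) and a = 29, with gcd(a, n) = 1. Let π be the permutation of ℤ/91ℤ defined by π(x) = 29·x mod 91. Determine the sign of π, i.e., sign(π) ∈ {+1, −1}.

+1

Orbit of 29 under x↦29x: [29, 22, 1]… (length divides ord_91(29)).
35 cycles of lengths [3, 3, 3, 3, 3, 3, 3, 3, 3, 3, 3, 3, 3, 3, 3, 3, 3, 3, 3, 3, 3, 3, 3, 3, 3, 3, 3, 3, 1, 1, 1, 1, 1, 1, 1].
With 35 cycles on 91 points, sign = (−1)^{91−35} = +1.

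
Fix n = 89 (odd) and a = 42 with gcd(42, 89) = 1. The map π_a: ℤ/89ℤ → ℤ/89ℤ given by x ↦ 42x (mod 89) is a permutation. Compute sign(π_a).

Start at x=36: 36 → 88 → 47 → 16 → 49 → 11 → 17 → … (one orbit).
π_42 has 3 disjoint cycles with lengths [44, 44, 1] on {0,…,88}.
89 − 3 = 86 transpositions; sign(π) = (−1)^86 = +1.

+1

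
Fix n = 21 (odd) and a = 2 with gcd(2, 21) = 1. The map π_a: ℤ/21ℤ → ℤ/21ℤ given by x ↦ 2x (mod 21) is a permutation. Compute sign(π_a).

Start at x=16: 16 → 11 → 1 → 2 → 4 → 8 → 16 (one orbit).
6 cycles of lengths [6, 6, 3, 3, 2, 1].
n − c = 21 − 6 = 15; sign = (−1)^15 = -1.
Via Zolotarev, sign(π_{2}) = (2|21) = -1.

-1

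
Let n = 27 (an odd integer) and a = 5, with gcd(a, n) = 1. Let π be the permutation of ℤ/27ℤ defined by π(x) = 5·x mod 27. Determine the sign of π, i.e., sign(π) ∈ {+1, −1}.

-1

Trace 4: π^k(4) = [4, 20, 19, 14, 16, 26, 22] for k=0..6.
Cycle lengths of π_5 on ℤ/27ℤ: [18, 6, 2, 1]; 4 cycles in total.
Σ(ℓ_i−1) = 27−4 = 23; sign = (−1)^23 = -1.
Check: (5/27) = -1 by Zolotarev.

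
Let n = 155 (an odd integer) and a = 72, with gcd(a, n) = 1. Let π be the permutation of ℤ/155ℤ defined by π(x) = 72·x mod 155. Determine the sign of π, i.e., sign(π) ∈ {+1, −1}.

-1

Start at x=149: 149 → 33 → 51 → 107 → 109 → 98 → 81 → … (one orbit).
Cycle lengths of π_72 on ℤ/155ℤ: [60, 60, 15, 15, 4, 1]; 6 cycles in total.
6 cycles on 155: each ℓ→(−1)^(ℓ−1), product (−1)^149 = -1.
Check: (72/155) = -1 by Zolotarev.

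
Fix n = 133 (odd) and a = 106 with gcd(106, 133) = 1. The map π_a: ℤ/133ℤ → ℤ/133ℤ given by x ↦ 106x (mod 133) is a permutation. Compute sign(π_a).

Trace 1: π^k(1) = [1, 106, 64] for k=0..2.
π_106 has 49 disjoint cycles with lengths [3, 3, 3, 3, 3, 3, 3, 3, 3, 3, 3, 3, 3, 3, 3, 3, 3, 3, 3, 3, 3, 3, 3, 3, 3, 3, 3, 3, 3, 3, 3, 3, 3, 3, 3, 3, 3, 3, 3, 3, 3, 3, 1, 1, 1, 1, 1, 1, 1] on {0,…,132}.
sign(π) = (−1)^{n − #cycles} = (−1)^{133−49} = (−1)^84 = +1.
Zolotarev: (106|133) = +1, matching the cycle-count sign.

+1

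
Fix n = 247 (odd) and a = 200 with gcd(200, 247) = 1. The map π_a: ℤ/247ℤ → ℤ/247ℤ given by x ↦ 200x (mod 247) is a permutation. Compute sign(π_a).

+1

Trace 18: π^k(18) = [18, 142, 242, 235, 70, 168, 8] for k=0..6.
The orbit structure of x ↦ 200x mod 247: 11 orbits of sizes [36, 36, 36, 36, 36, 36, 18, 4, 4, 4, 1].
Σ(ℓ_i−1) = 247−11 = 236; sign = (−1)^236 = +1.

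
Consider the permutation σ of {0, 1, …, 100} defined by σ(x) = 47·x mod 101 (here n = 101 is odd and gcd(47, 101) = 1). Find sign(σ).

+1

Start at x=65: 65 → 25 → 64 → 79 → 77 → 84 → 9 → … (one orbit).
π_47 has 3 disjoint cycles with lengths [50, 50, 1] on {0,…,100}.
With 3 cycles on 101 points, sign = (−1)^{101−3} = +1.
The Jacobi symbol (47|101) = +1 (Zolotarev) agrees.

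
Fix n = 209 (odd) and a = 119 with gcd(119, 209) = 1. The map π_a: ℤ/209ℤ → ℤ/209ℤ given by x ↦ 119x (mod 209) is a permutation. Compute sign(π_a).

+1

Start at x=20: 20 → 81 → 25 → 49 → 188 → 9 → 26 → … (one orbit).
9 cycles of lengths [45, 45, 45, 45, 9, 9, 5, 5, 1].
Σ(ℓ_i−1) = 209−9 = 200; sign = (−1)^200 = +1.
Via Zolotarev, sign(π_{119}) = (119|209) = +1.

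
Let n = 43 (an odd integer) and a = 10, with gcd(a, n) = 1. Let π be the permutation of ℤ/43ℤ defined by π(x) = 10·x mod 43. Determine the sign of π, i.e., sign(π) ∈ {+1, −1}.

Trace 1: π^k(1) = [1, 10, 14, 11, 24, 25, 35] for k=0..6.
Decompose π into cycles: lengths [21, 21, 1] (3 cycles, including the fixed point 0).
sign(π) = (−1)^{n − #cycles} = (−1)^{43−3} = (−1)^40 = +1.
The Jacobi symbol (10|43) = +1 (Zolotarev) agrees.

+1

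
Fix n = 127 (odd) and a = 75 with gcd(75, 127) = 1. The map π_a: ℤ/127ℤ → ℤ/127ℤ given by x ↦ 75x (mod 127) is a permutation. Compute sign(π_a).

Start at x=126: 126 → 52 → 90 → 19 → 28 → 68 → 20 → … (one orbit).
8 cycles of lengths [18, 18, 18, 18, 18, 18, 18, 1].
127 − 8 = 119 transpositions; sign(π) = (−1)^119 = -1.

-1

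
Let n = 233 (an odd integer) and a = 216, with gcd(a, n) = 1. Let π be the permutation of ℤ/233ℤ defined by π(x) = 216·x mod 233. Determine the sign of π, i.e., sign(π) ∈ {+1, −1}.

Trace 69: π^k(69) = [69, 225, 136, 18, 160, 76, 106] for k=0..6.
2 cycles of lengths [232, 1].
2 cycles on 233: each ℓ→(−1)^(ℓ−1), product (−1)^231 = -1.

-1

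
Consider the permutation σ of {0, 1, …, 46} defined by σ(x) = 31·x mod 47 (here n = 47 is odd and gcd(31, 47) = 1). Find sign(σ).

Start at x=7: 7 → 29 → 6 → 45 → 32 → 5 → 14 → … (one orbit).
Decompose π into cycles: lengths [46, 1] (2 cycles, including the fixed point 0).
Σ(ℓ_i−1) = 47−2 = 45; sign = (−1)^45 = -1.
Check: (31/47) = -1 by Zolotarev.

-1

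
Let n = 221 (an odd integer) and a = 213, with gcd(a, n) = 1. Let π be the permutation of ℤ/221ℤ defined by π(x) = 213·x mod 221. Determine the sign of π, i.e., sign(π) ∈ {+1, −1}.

-1

Trace 118: π^k(118) = [118, 161, 38, 138, 1, 213, 64] for k=0..6.
30 cycles of lengths [8, 8, 8, 8, 8, 8, 8, 8, 8, 8, 8, 8, 8, 8, 8, 8, 8, 8, 8, 8, 8, 8, 8, 8, 8, 8, 4, 4, 4, 1].
n − c = 221 − 30 = 191; sign = (−1)^191 = -1.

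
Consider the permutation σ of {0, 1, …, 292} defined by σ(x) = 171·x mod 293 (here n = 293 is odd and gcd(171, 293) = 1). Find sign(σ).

-1

Start at x=53: 53 → 273 → 96 → 8 → 196 → 114 → 156 → … (one orbit).
Cycle type of π: 292 + 1; total 2 cycles.
n − c = 293 − 2 = 291; sign = (−1)^291 = -1.
(171|293)_J = -1 (Zolotarev's lemma cross-check).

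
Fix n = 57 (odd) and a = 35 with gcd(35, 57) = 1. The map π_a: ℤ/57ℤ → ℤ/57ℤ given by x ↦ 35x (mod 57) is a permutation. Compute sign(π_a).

Start at x=7: 7 → 17 → 25 → 20 → 16 → 47 → 49 → … (one orbit).
Cycle type of π: 18×2 + 9×2 + 2 + 1; total 6 cycles.
n − c = 57 − 6 = 51; sign = (−1)^51 = -1.
The Jacobi symbol (35|57) = -1 (Zolotarev) agrees.

-1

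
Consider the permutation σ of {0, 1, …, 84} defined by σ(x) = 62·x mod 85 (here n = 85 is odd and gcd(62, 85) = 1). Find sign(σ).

Trace 9: π^k(9) = [9, 48, 1, 62, 19, 73, 21] for k=0..6.
The orbit structure of x ↦ 62x mod 85: 7 orbits of sizes [16, 16, 16, 16, 16, 4, 1].
n − c = 85 − 7 = 78; sign = (−1)^78 = +1.
(62|85)_J = +1 (Zolotarev's lemma cross-check).

+1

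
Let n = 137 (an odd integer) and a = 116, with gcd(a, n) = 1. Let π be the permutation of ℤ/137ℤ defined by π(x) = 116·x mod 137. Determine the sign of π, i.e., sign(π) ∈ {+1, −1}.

-1

Trace 45: π^k(45) = [45, 14, 117, 9, 85, 133, 84] for k=0..6.
Cycle lengths of π_116 on ℤ/137ℤ: [136, 1]; 2 cycles in total.
sign(π) = (−1)^{n − #cycles} = (−1)^{137−2} = (−1)^135 = -1.
Via Zolotarev, sign(π_{116}) = (116|137) = -1.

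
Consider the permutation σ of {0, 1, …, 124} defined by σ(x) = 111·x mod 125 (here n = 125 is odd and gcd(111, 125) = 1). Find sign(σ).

+1

Trace 1: π^k(1) = [1, 111, 71, 6, 41, 51, 36] for k=0..6.
Decompose π into cycles: lengths [25, 25, 25, 25, 5, 5, 5, 5, 1, 1, 1, 1, 1] (13 cycles, including the fixed point 0).
Σ(ℓ_i−1) = 125−13 = 112; sign = (−1)^112 = +1.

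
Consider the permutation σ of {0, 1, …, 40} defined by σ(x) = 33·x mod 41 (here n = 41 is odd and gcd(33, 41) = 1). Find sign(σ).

Start at x=39: 39 → 16 → 36 → 40 → 8 → 18 → 20 → … (one orbit).
3 cycles of lengths [20, 20, 1].
Σ(ℓ_i−1) = 41−3 = 38; sign = (−1)^38 = +1.

+1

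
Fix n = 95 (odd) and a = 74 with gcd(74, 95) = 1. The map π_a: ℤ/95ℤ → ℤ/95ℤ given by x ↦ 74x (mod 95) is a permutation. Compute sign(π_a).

+1

Orbit of 36 under x↦74x: [36, 4, 11, 54, 6, 64, 81]… (length divides ord_95(74)).
9 cycles of lengths [18, 18, 18, 18, 9, 9, 2, 2, 1].
sign(π) = (−1)^{n − #cycles} = (−1)^{95−9} = (−1)^86 = +1.
Check: (74/95) = +1 by Zolotarev.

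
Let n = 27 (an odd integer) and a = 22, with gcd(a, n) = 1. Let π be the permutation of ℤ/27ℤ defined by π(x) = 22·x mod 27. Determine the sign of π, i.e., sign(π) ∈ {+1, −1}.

+1

Orbit of 22 under x↦22x: [22, 25, 10, 4, 7, 19, 13]… (length divides ord_27(22)).
Cycle type of π: 9×2 + 3×2 + 1×3; total 7 cycles.
n − c = 27 − 7 = 20; sign = (−1)^20 = +1.
Zolotarev: (22|27) = +1, matching the cycle-count sign.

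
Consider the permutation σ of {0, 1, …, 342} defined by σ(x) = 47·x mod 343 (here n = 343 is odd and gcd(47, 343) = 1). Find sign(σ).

-1

Start at x=67: 67 → 62 → 170 → 101 → 288 → 159 → 270 → … (one orbit).
The orbit structure of x ↦ 47x mod 343: 4 orbits of sizes [294, 42, 6, 1].
Σ(ℓ_i−1) = 343−4 = 339; sign = (−1)^339 = -1.
(47|343)_J = -1 (Zolotarev's lemma cross-check).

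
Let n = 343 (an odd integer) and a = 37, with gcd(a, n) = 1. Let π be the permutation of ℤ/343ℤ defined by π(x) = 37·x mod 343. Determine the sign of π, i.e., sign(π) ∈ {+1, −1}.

Orbit of 291 under x↦37x: [291, 134, 156, 284, 218, 177, 32]… (length divides ord_343(37)).
Cycle lengths of π_37 on ℤ/343ℤ: [147, 147, 21, 21, 3, 3, 1]; 7 cycles in total.
343 − 7 = 336 transpositions; sign(π) = (−1)^336 = +1.

+1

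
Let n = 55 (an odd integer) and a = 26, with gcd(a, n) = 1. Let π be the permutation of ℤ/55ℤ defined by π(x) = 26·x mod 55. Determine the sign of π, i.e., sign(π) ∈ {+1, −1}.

+1

Orbit of 36 under x↦26x: [36, 1, 26, 16, 31]… (length divides ord_55(26)).
The orbit structure of x ↦ 26x mod 55: 15 orbits of sizes [5, 5, 5, 5, 5, 5, 5, 5, 5, 5, 1, 1, 1, 1, 1].
Σ(ℓ_i−1) = 55−15 = 40; sign = (−1)^40 = +1.
The Jacobi symbol (26|55) = +1 (Zolotarev) agrees.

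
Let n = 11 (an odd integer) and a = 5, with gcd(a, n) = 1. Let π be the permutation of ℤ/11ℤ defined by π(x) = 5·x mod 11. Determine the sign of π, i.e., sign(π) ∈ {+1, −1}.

+1

Orbit of 9 under x↦5x: [9, 1, 5, 3, 4]… (length divides ord_11(5)).
π_5 has 3 disjoint cycles with lengths [5, 5, 1] on {0,…,10}.
n − c = 11 − 3 = 8; sign = (−1)^8 = +1.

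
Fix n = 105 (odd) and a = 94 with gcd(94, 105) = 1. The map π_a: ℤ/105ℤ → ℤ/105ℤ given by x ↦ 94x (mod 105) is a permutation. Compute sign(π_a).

-1

Orbit of 1 under x↦94x: [1, 94, 16, 34, 46, 19]… (length divides ord_105(94)).
24 cycles of lengths [6, 6, 6, 6, 6, 6, 6, 6, 6, 6, 6, 6, 6, 6, 6, 2, 2, 2, 2, 2, 2, 1, 1, 1].
With 24 cycles on 105 points, sign = (−1)^{105−24} = -1.
Zolotarev: (94|105) = -1, matching the cycle-count sign.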